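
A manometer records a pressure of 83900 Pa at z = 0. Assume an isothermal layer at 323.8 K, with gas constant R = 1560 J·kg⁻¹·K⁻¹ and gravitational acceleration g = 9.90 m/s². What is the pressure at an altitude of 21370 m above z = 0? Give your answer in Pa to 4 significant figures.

Scale height: H = RT/g = 1560 × 323.8 / 9.90 = 51023 m.
Barometric formula: P = P₀ exp(−z/H).
z/H = 21370/51023 = 0.41883; exp(−0.41883) = 0.65782.
P = 83900 × 0.65782 = 55191 Pa.

P ≈ 55190 Pa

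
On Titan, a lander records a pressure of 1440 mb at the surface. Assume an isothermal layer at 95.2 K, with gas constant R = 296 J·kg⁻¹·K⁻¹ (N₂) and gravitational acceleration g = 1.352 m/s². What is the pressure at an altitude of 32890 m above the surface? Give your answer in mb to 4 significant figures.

Scale height: H = RT/g = 296 × 95.2 / 1.352 = 20843 m.
Barometric formula: P = P₀ exp(−z/H).
z/H = 32890/20843 = 1.5780; exp(−1.5780) = 0.20639.
P = 1440 × 0.20639 = 297.20 mb.

P ≈ 297.2 mb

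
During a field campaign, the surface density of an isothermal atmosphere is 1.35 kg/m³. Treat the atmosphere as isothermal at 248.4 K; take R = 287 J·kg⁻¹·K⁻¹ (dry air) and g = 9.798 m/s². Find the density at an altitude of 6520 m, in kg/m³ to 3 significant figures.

ρ ≈ 0.551 kg/m³

Scale height: H = RT/g = 287 × 248.4 / 9.798 = 7276.1 m.
In an isothermal atmosphere, density decays like pressure: ρ = ρ₀ exp(−z/H).
z/H = 6520.0/7276.1 = 0.89608; exp(−0.89608) = 0.40817.
ρ = 1.35 × 0.40817 = 0.55103 kg/m³.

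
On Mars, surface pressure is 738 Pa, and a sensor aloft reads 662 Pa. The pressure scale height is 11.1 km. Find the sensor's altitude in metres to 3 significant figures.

z ≈ 1210 m

Invert the barometric formula: z = H ln(P₀/P).
P₀/P = 738/662 = 1.1148; ln(1.1148) = 0.10868.
z = 11100 × 0.10868 = 1206.3 m.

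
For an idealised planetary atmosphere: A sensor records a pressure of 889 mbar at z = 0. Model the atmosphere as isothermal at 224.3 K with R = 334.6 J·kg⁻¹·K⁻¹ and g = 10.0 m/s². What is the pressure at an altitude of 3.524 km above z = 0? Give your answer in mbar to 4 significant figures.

Scale height: H = RT/g = 334.6 × 224.3 / 10.0 = 7505.1 m.
Barometric formula: P = P₀ exp(−z/H).
z/H = 3524.0/7505.1 = 0.46955; exp(−0.46955) = 0.62528.
P = 889 × 0.62528 = 555.87 mbar.

P ≈ 555.9 mbar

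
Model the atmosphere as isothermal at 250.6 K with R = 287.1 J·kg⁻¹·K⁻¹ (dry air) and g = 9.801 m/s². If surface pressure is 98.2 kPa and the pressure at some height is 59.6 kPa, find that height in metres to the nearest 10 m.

Scale height: H = RT/g = 287.1 × 250.6 / 9.801 = 7340.8 m.
Invert the barometric formula: z = H ln(P₀/P).
P₀/P = 98.2/59.6 = 1.6477; ln(1.6477) = 0.49938.
z = 7340.8 × 0.49938 = 3665.8 m.

z ≈ 3670 m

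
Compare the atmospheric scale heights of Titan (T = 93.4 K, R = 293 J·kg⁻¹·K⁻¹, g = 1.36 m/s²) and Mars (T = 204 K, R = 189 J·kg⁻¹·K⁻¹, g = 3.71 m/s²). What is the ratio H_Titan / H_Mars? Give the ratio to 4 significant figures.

H_Titan/H_Mars ≈ 1.936

H = RT/g for each body.
H_Titan = 293 × 93.4 / 1.36 = 20122 m.
H_Mars = 189 × 204 / 3.71 = 10392 m.
H_Titan/H_Mars = 20122/10392 = 1.9363.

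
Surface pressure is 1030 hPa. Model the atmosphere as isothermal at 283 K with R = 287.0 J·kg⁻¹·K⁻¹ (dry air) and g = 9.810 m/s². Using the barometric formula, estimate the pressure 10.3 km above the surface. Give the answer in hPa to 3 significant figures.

Scale height: H = RT/g = 287.0 × 283 / 9.810 = 8279.4 m.
Barometric formula: P = P₀ exp(−z/H).
z/H = 10300/8279.4 = 1.2441; exp(−1.2441) = 0.28820.
P = 1030 × 0.28820 = 296.85 hPa.

P ≈ 297 hPa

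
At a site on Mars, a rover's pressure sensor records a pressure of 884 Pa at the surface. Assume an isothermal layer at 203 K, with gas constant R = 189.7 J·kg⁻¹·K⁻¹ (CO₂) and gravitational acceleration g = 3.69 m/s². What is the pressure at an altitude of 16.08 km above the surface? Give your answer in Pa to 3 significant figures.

P ≈ 189 Pa

Scale height: H = RT/g = 189.7 × 203 / 3.69 = 10436 m.
Barometric formula: P = P₀ exp(−z/H).
z/H = 16080/10436 = 1.5408; exp(−1.5408) = 0.21421.
P = 884 × 0.21421 = 189.36 Pa.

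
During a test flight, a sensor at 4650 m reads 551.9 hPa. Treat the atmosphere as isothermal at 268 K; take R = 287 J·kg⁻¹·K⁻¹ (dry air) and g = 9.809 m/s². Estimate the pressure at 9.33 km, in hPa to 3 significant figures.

P ≈ 304 hPa

Scale height: H = RT/g = 287 × 268 / 9.809 = 7841.4 m.
Between two levels, P₂ = P₁ exp(−Δz/H) with Δz = z₂ − z₁.
Δz = 9330.0 − 4650.0 = 4680.0 m; Δz/H = 4680.0/7841.4 = 0.59683.
P₂ = 551.9 × exp(−0.59683) = 551.9 × 0.55055 = 303.85 hPa.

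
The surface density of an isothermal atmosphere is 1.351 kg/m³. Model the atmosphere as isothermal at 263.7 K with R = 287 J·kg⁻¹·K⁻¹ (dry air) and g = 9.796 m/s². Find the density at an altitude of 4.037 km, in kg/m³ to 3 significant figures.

ρ ≈ 0.801 kg/m³

Scale height: H = RT/g = 287 × 263.7 / 9.796 = 7725.8 m.
In an isothermal atmosphere, density decays like pressure: ρ = ρ₀ exp(−z/H).
z/H = 4037.0/7725.8 = 0.52253; exp(−0.52253) = 0.59302.
ρ = 1.351 × 0.59302 = 0.80117 kg/m³.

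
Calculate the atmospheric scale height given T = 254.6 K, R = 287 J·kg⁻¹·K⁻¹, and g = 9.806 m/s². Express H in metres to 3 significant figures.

The scale height of an isothermal atmosphere is H = RT/g.
H = 287 × 254.6 / 9.806 = 73070/9.806 = 7451.6 m.

H ≈ 7450 m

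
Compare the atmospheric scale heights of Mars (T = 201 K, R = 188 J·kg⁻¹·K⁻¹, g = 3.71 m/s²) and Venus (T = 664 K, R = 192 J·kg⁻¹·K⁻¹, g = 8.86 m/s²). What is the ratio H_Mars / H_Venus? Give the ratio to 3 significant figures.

H_Mars/H_Venus ≈ 0.708

H = RT/g for each body.
H_Mars = 188 × 201 / 3.71 = 10185 m.
H_Venus = 192 × 664 / 8.86 = 14389 m.
H_Mars/H_Venus = 10185/14389 = 0.70783.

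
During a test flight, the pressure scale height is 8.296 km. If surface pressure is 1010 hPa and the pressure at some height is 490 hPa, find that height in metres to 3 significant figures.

z ≈ 6000 m

Invert the barometric formula: z = H ln(P₀/P).
P₀/P = 1010/490 = 2.0612; ln(2.0612) = 0.72329.
z = 8296.0 × 0.72329 = 6000.4 m.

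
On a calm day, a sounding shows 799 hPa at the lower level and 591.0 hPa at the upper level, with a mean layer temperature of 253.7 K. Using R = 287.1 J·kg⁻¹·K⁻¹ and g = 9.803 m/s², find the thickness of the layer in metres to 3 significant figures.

Hypsometric equation: Δz = (R T̄/g) ln(P₁/P₂).
R T̄/g = 287.1 × 253.7 / 9.803 = 7430.1 m.
ln(799/591.0) = ln(1.3519) = 0.30151.
Δz = 7430.1 × 0.30151 = 2240.2 m.

Δz ≈ 2240 m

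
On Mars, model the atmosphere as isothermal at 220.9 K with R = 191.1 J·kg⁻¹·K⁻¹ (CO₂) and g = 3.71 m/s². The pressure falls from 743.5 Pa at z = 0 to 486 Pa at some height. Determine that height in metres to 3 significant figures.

Scale height: H = RT/g = 191.1 × 220.9 / 3.71 = 11378 m.
Invert the barometric formula: z = H ln(P₀/P).
P₀/P = 743.5/486 = 1.5298; ln(1.5298) = 0.42514.
z = 11378 × 0.42514 = 4837.2 m.

z ≈ 4840 m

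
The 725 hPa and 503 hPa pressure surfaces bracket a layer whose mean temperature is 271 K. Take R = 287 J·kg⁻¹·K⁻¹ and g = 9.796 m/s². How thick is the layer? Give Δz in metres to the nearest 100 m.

Δz ≈ 2900 m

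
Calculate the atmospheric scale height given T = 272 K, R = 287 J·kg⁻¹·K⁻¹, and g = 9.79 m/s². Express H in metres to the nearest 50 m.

H ≈ 7950 m

The scale height of an isothermal atmosphere is H = RT/g.
H = 287 × 272 / 9.79 = 78064/9.79 = 7973.9 m.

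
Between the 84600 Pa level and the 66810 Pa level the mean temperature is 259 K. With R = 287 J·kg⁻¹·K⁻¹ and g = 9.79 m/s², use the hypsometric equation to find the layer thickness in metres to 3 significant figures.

Hypsometric equation: Δz = (R T̄/g) ln(P₁/P₂).
R T̄/g = 287 × 259 / 9.79 = 7592.7 m.
ln(84600/66810) = ln(1.2663) = 0.23610.
Δz = 7592.7 × 0.23610 = 1792.6 m.

Δz ≈ 1790 m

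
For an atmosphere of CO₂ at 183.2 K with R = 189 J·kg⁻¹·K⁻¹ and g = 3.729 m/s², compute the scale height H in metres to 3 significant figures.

H ≈ 9290 m

The scale height of an isothermal atmosphere is H = RT/g.
H = 189 × 183.2 / 3.729 = 34625/3.729 = 9285.3 m.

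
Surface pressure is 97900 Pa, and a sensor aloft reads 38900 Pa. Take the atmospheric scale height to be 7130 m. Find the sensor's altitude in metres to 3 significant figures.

z ≈ 6580 m

Invert the barometric formula: z = H ln(P₀/P).
P₀/P = 97900/38900 = 2.5167; ln(2.5167) = 0.92295.
z = 7130.0 × 0.92295 = 6580.6 m.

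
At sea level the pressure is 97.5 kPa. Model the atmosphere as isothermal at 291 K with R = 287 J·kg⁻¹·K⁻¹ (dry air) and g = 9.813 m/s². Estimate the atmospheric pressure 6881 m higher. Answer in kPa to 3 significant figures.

Scale height: H = RT/g = 287 × 291 / 9.813 = 8510.9 m.
Barometric formula: P = P₀ exp(−z/H).
z/H = 6881.0/8510.9 = 0.80849; exp(−0.80849) = 0.44553.
P = 97.5 × 0.44553 = 43.439 kPa.

P ≈ 43.4 kPa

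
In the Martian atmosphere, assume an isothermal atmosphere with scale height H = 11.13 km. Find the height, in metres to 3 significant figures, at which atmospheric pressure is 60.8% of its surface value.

z ≈ 5540 m

Set P/P₀ = exp(−z/H) = 0.608, so z = −H ln(0.608).
−ln(0.608) = 0.49758; z = 11130 × 0.49758 = 5538.1 m.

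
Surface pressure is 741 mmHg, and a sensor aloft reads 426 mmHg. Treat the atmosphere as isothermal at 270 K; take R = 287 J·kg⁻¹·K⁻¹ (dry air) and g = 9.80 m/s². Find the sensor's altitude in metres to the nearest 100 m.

Scale height: H = RT/g = 287 × 270 / 9.80 = 7907.1 m.
Invert the barometric formula: z = H ln(P₀/P).
P₀/P = 741/426 = 1.7394; ln(1.7394) = 0.55354.
z = 7907.1 × 0.55354 = 4376.9 m.

z ≈ 4400 m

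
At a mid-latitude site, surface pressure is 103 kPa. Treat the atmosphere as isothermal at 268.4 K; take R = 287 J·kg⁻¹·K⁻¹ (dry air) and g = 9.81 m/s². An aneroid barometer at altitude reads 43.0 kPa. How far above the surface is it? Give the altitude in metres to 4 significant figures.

z ≈ 6859 m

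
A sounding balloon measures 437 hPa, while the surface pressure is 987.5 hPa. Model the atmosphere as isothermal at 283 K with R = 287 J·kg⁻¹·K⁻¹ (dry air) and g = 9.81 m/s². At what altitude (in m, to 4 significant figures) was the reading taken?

Scale height: H = RT/g = 287 × 283 / 9.81 = 8279.4 m.
Invert the barometric formula: z = H ln(P₀/P).
P₀/P = 987.5/437 = 2.2597; ln(2.2597) = 0.81523.
z = 8279.4 × 0.81523 = 6749.6 m.

z ≈ 6750 m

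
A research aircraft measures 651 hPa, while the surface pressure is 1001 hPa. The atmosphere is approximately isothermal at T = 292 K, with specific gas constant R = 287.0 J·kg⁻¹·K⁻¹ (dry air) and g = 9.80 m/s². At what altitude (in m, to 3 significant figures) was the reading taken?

Scale height: H = RT/g = 287.0 × 292 / 9.80 = 8551.4 m.
Invert the barometric formula: z = H ln(P₀/P).
P₀/P = 1001/651 = 1.5376; ln(1.5376) = 0.43022.
z = 8551.4 × 0.43022 = 3679.0 m.

z ≈ 3680 m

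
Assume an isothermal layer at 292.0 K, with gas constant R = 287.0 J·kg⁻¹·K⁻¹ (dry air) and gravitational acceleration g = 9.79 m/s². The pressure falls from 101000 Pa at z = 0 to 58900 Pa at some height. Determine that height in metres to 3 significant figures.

z ≈ 4620 m

Scale height: H = RT/g = 287.0 × 292.0 / 9.79 = 8560.2 m.
Invert the barometric formula: z = H ln(P₀/P).
P₀/P = 101000/58900 = 1.7148; ln(1.7148) = 0.53930.
z = 8560.2 × 0.53930 = 4616.5 m.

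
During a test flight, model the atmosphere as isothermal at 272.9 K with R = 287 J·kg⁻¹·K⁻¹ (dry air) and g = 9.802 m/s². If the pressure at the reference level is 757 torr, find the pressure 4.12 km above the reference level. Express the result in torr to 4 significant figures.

Scale height: H = RT/g = 287 × 272.9 / 9.802 = 7990.4 m.
Barometric formula: P = P₀ exp(−z/H).
z/H = 4120.0/7990.4 = 0.51562; exp(−0.51562) = 0.59713.
P = 757 × 0.59713 = 452.03 torr.

P ≈ 452.0 torr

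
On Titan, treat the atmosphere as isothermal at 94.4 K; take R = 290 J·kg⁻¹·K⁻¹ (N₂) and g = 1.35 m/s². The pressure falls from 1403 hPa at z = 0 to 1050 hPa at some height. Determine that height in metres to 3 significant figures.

z ≈ 5880 m

Scale height: H = RT/g = 290 × 94.4 / 1.35 = 20279 m.
Invert the barometric formula: z = H ln(P₀/P).
P₀/P = 1403/1050 = 1.3362; ln(1.3362) = 0.28983.
z = 20279 × 0.28983 = 5877.5 m.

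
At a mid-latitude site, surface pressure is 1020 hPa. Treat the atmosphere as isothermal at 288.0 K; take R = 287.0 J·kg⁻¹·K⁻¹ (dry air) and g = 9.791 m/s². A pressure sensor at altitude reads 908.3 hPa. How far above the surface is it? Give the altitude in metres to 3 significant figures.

z ≈ 979 m

Scale height: H = RT/g = 287.0 × 288.0 / 9.791 = 8442.0 m.
Invert the barometric formula: z = H ln(P₀/P).
P₀/P = 1020/908.3 = 1.1230; ln(1.1230) = 0.11600.
z = 8442.0 × 0.11600 = 979.27 m.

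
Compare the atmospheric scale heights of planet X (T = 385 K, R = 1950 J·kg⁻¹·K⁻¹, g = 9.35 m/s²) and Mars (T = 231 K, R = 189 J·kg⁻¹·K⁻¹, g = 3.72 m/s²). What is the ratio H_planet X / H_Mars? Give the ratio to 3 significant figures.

H_planet X/H_Mars ≈ 6.84

H = RT/g for each body.
H_planet X = 1950 × 385 / 9.35 = 80294 m.
H_Mars = 189 × 231 / 3.72 = 11736 m.
H_planet X/H_Mars = 80294/11736 = 6.8417.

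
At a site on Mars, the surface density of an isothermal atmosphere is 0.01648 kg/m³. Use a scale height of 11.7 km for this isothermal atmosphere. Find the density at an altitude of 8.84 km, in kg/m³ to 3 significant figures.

ρ ≈ 0.00774 kg/m³

In an isothermal atmosphere, density decays like pressure: ρ = ρ₀ exp(−z/H).
z/H = 8840.0/11700 = 0.75556; exp(−0.75556) = 0.46975.
ρ = 0.01648 × 0.46975 = 0.0077415 kg/m³.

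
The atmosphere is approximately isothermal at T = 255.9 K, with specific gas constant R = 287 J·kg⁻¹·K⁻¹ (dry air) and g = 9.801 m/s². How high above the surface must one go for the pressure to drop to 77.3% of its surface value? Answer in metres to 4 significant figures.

z ≈ 1929 m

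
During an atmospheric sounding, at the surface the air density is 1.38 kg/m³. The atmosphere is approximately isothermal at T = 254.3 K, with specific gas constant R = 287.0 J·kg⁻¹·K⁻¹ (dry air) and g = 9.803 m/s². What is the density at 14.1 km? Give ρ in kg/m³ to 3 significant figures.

Scale height: H = RT/g = 287.0 × 254.3 / 9.803 = 7445.1 m.
In an isothermal atmosphere, density decays like pressure: ρ = ρ₀ exp(−z/H).
z/H = 14100/7445.1 = 1.8939; exp(−1.8939) = 0.15048.
ρ = 1.38 × 0.15048 = 0.20766 kg/m³.

ρ ≈ 0.208 kg/m³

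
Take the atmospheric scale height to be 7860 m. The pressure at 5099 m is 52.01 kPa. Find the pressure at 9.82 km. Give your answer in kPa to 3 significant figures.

Between two levels, P₂ = P₁ exp(−Δz/H) with Δz = z₂ − z₁.
Δz = 9820.0 − 5099.0 = 4721.0 m; Δz/H = 4721.0/7860.0 = 0.60064.
P₂ = 52.01 × exp(−0.60064) = 52.01 × 0.54846 = 28.525 kPa.

P ≈ 28.5 kPa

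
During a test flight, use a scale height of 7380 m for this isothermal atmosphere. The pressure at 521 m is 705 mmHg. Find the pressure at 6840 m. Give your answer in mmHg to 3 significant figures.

P ≈ 299 mmHg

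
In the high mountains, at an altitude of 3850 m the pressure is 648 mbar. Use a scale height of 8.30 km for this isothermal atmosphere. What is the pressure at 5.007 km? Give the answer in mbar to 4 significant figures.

Between two levels, P₂ = P₁ exp(−Δz/H) with Δz = z₂ − z₁.
Δz = 5007.0 − 3850.0 = 1157.0 m; Δz/H = 1157.0/8300.0 = 0.13940.
P₂ = 648 × exp(−0.13940) = 648 × 0.86988 = 563.68 mbar.

P ≈ 563.7 mbar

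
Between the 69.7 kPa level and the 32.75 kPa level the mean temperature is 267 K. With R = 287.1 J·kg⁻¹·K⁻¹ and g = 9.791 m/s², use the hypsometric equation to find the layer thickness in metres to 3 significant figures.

Δz ≈ 5910 m

Hypsometric equation: Δz = (R T̄/g) ln(P₁/P₂).
R T̄/g = 287.1 × 267 / 9.791 = 7829.2 m.
ln(69.7/32.75) = ln(2.1282) = 0.75528.
Δz = 7829.2 × 0.75528 = 5913.2 m.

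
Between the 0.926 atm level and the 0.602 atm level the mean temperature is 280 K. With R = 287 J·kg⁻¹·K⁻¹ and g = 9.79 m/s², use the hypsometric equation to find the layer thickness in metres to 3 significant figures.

Hypsometric equation: Δz = (R T̄/g) ln(P₁/P₂).
R T̄/g = 287 × 280 / 9.79 = 8208.4 m.
ln(0.926/0.602) = ln(1.5382) = 0.43061.
Δz = 8208.4 × 0.43061 = 3534.6 m.

Δz ≈ 3530 m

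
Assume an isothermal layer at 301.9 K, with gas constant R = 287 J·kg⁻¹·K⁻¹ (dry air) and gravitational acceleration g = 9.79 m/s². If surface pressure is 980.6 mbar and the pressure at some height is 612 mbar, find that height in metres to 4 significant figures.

Scale height: H = RT/g = 287 × 301.9 / 9.79 = 8850.4 m.
Invert the barometric formula: z = H ln(P₀/P).
P₀/P = 980.6/612 = 1.6023; ln(1.6023) = 0.47144.
z = 8850.4 × 0.47144 = 4172.4 m.

z ≈ 4172 m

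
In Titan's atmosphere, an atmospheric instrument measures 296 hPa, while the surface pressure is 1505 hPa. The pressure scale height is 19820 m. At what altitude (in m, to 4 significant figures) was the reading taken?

Invert the barometric formula: z = H ln(P₀/P).
P₀/P = 1505/296 = 5.0845; ln(5.0845) = 1.6262.
z = 19820 × 1.6262 = 32231 m.

z ≈ 32230 m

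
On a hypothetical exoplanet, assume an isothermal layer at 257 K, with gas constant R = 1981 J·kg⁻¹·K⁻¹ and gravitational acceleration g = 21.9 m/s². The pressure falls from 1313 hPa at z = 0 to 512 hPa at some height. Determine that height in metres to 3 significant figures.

z ≈ 21900 m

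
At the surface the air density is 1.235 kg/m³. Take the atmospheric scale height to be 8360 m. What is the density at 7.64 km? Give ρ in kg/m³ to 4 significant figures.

In an isothermal atmosphere, density decays like pressure: ρ = ρ₀ exp(−z/H).
z/H = 7640.0/8360.0 = 0.91388; exp(−0.91388) = 0.40097.
ρ = 1.235 × 0.40097 = 0.49520 kg/m³.

ρ ≈ 0.4952 kg/m³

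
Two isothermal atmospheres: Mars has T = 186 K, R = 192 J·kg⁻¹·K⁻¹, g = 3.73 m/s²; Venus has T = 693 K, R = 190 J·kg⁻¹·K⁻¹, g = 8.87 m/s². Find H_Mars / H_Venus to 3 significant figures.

H = RT/g for each body.
H_Mars = 192 × 186 / 3.73 = 9574.3 m.
H_Venus = 190 × 693 / 8.87 = 14844 m.
H_Mars/H_Venus = 9574.3/14844 = 0.64499.

H_Mars/H_Venus ≈ 0.645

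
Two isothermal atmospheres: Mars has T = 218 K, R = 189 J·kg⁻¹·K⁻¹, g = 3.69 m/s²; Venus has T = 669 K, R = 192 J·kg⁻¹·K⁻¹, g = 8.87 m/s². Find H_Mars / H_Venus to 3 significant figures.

H_Mars/H_Venus ≈ 0.771

H = RT/g for each body.
H_Mars = 189 × 218 / 3.69 = 11166 m.
H_Venus = 192 × 669 / 8.87 = 14481 m.
H_Mars/H_Venus = 11166/14481 = 0.77108.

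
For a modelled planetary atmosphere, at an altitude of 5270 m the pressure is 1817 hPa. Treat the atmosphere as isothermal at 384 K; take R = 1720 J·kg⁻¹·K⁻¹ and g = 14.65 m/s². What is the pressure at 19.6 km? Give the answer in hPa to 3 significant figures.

P ≈ 1320 hPa

Scale height: H = RT/g = 1720 × 384 / 14.65 = 45084 m.
Between two levels, P₂ = P₁ exp(−Δz/H) with Δz = z₂ − z₁.
Δz = 19600 − 5270.0 = 14330 m; Δz/H = 14330/45084 = 0.31785.
P₂ = 1817 × exp(−0.31785) = 1817 × 0.72771 = 1322.2 hPa.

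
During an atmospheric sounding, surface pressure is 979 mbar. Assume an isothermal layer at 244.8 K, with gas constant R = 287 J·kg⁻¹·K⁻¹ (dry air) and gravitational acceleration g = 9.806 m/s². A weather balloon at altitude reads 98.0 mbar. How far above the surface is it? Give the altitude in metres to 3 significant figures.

z ≈ 16500 m

Scale height: H = RT/g = 287 × 244.8 / 9.806 = 7164.8 m.
Invert the barometric formula: z = H ln(P₀/P).
P₀/P = 979/98.0 = 9.9898; ln(9.9898) = 2.3016.
z = 7164.8 × 2.3016 = 16491 m.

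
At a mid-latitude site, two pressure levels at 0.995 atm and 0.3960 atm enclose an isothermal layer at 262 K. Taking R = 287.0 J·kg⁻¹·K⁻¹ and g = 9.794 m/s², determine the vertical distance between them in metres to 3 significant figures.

Hypsometric equation: Δz = (R T̄/g) ln(P₁/P₂).
R T̄/g = 287.0 × 262 / 9.794 = 7677.6 m.
ln(0.995/0.3960) = ln(2.5126) = 0.92132.
Δz = 7677.6 × 0.92132 = 7073.5 m.

Δz ≈ 7070 m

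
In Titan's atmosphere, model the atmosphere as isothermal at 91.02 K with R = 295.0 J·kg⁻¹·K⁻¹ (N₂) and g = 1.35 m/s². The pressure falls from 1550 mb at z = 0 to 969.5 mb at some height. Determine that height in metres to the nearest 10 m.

z ≈ 9330 m

Scale height: H = RT/g = 295.0 × 91.02 / 1.35 = 19890 m.
Invert the barometric formula: z = H ln(P₀/P).
P₀/P = 1550/969.5 = 1.5988; ln(1.5988) = 0.46925.
z = 19890 × 0.46925 = 9333.4 m.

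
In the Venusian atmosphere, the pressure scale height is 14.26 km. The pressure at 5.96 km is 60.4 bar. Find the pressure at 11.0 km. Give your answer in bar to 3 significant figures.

Between two levels, P₂ = P₁ exp(−Δz/H) with Δz = z₂ − z₁.
Δz = 11000 − 5960.0 = 5040.0 m; Δz/H = 5040.0/14260 = 0.35344.
P₂ = 60.4 × exp(−0.35344) = 60.4 × 0.70227 = 42.417 bar.

P ≈ 42.4 bar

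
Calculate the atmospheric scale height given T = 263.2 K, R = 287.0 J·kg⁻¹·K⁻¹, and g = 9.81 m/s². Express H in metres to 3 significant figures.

H ≈ 7700 m

The scale height of an isothermal atmosphere is H = RT/g.
H = 287.0 × 263.2 / 9.81 = 75538/9.81 = 7700.1 m.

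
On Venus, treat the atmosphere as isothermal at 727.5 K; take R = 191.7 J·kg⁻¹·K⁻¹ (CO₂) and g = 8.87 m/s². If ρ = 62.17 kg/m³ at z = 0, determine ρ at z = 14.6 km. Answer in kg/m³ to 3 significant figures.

ρ ≈ 24.6 kg/m³

Scale height: H = RT/g = 191.7 × 727.5 / 8.87 = 15723 m.
In an isothermal atmosphere, density decays like pressure: ρ = ρ₀ exp(−z/H).
z/H = 14600/15723 = 0.92858; exp(−0.92858) = 0.39511.
ρ = 62.17 × 0.39511 = 24.564 kg/m³.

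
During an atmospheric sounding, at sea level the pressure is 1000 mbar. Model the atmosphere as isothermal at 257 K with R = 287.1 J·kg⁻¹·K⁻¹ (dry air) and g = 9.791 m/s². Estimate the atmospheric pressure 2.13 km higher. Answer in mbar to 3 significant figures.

P ≈ 754 mbar

Scale height: H = RT/g = 287.1 × 257 / 9.791 = 7536.0 m.
Barometric formula: P = P₀ exp(−z/H).
z/H = 2130.0/7536.0 = 0.28264; exp(−0.28264) = 0.75379.
P = 1000 × 0.75379 = 753.79 mbar.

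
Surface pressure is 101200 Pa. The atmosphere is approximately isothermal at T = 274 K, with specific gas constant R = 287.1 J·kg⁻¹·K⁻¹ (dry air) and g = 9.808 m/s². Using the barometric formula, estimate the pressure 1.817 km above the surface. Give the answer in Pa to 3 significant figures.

Scale height: H = RT/g = 287.1 × 274 / 9.808 = 8020.5 m.
Barometric formula: P = P₀ exp(−z/H).
z/H = 1817.0/8020.5 = 0.22654; exp(−0.22654) = 0.79729.
P = 101200 × 0.79729 = 80686 Pa.

P ≈ 80700 Pa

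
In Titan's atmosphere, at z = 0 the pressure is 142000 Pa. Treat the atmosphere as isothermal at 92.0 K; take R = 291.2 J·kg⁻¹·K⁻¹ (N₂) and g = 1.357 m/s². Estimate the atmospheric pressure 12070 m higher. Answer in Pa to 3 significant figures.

P ≈ 77000 Pa

Scale height: H = RT/g = 291.2 × 92.0 / 1.357 = 19742 m.
Barometric formula: P = P₀ exp(−z/H).
z/H = 12070/19742 = 0.61139; exp(−0.61139) = 0.54260.
P = 142000 × 0.54260 = 77049 Pa.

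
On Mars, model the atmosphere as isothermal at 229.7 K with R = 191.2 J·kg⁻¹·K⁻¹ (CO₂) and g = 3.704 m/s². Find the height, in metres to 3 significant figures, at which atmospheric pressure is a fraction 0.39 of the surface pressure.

z ≈ 11200 m

Scale height: H = RT/g = 191.2 × 229.7 / 3.704 = 11857 m.
Set P/P₀ = exp(−z/H) = 0.39, so z = −H ln(0.39).
−ln(0.39) = 0.94161; z = 11857 × 0.94161 = 11165 m.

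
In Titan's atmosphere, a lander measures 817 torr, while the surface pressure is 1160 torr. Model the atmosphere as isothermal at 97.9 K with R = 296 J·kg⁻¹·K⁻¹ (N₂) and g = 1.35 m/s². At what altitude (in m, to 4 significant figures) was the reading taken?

z ≈ 7524 m

Scale height: H = RT/g = 296 × 97.9 / 1.35 = 21465 m.
Invert the barometric formula: z = H ln(P₀/P).
P₀/P = 1160/817 = 1.4198; ln(1.4198) = 0.35052.
z = 21465 × 0.35052 = 7523.9 m.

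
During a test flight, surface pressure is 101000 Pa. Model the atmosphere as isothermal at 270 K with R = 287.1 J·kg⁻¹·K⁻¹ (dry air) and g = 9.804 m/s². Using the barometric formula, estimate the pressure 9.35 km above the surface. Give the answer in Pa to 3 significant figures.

Scale height: H = RT/g = 287.1 × 270 / 9.804 = 7906.7 m.
Barometric formula: P = P₀ exp(−z/H).
z/H = 9350.0/7906.7 = 1.1825; exp(−1.1825) = 0.30651.
P = 101000 × 0.30651 = 30958 Pa.

P ≈ 31000 Pa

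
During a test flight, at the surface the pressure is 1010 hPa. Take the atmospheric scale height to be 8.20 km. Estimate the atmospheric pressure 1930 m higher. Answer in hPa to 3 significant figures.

P ≈ 798 hPa

Barometric formula: P = P₀ exp(−z/H).
z/H = 1930.0/8200.0 = 0.23537; exp(−0.23537) = 0.79028.
P = 1010 × 0.79028 = 798.18 hPa.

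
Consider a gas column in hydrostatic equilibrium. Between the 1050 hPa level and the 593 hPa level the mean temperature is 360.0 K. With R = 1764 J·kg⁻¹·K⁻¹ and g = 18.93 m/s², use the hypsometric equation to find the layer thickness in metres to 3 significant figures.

Δz ≈ 19200 m

Hypsometric equation: Δz = (R T̄/g) ln(P₁/P₂).
R T̄/g = 1764 × 360.0 / 18.93 = 33547 m.
ln(1050/593) = ln(1.7707) = 0.57137.
Δz = 33547 × 0.57137 = 19168 m.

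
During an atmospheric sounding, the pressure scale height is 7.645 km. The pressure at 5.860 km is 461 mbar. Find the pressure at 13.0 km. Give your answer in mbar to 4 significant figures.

P ≈ 181.2 mbar

Between two levels, P₂ = P₁ exp(−Δz/H) with Δz = z₂ − z₁.
Δz = 13000 − 5860.0 = 7140.0 m; Δz/H = 7140.0/7645.0 = 0.93394.
P₂ = 461 × exp(−0.93394) = 461 × 0.39300 = 181.17 mbar.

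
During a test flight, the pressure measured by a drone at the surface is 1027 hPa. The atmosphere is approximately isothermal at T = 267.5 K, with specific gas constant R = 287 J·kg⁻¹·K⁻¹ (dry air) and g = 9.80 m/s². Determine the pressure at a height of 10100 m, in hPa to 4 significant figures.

Scale height: H = RT/g = 287 × 267.5 / 9.80 = 7833.9 m.
Barometric formula: P = P₀ exp(−z/H).
z/H = 10100/7833.9 = 1.2893; exp(−1.2893) = 0.27546.
P = 1027 × 0.27546 = 282.90 hPa.

P ≈ 282.9 hPa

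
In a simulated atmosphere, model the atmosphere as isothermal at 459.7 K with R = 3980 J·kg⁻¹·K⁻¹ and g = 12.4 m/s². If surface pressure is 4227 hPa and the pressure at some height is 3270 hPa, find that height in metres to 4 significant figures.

Scale height: H = RT/g = 3980 × 459.7 / 12.4 = 147550 m.
Invert the barometric formula: z = H ln(P₀/P).
P₀/P = 4227/3270 = 1.2927; ln(1.2927) = 0.25673.
z = 147550 × 0.25673 = 37881 m.

z ≈ 37880 m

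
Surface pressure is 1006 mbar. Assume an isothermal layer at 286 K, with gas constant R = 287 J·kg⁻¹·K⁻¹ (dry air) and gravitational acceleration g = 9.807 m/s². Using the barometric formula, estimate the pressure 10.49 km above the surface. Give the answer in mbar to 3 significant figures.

Scale height: H = RT/g = 287 × 286 / 9.807 = 8369.7 m.
Barometric formula: P = P₀ exp(−z/H).
z/H = 10490/8369.7 = 1.2533; exp(−1.2533) = 0.28556.
P = 1006 × 0.28556 = 287.27 mbar.

P ≈ 287 mbar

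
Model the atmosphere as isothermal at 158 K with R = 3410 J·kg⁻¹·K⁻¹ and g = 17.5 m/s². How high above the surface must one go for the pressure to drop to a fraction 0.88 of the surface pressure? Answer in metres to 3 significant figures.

z ≈ 3940 m

Scale height: H = RT/g = 3410 × 158 / 17.5 = 30787 m.
Set P/P₀ = exp(−z/H) = 0.88, so z = −H ln(0.88).
−ln(0.88) = 0.12783; z = 30787 × 0.12783 = 3935.5 m.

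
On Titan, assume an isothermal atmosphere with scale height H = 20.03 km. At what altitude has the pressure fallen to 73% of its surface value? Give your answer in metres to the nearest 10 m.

Set P/P₀ = exp(−z/H) = 0.73, so z = −H ln(0.73).
−ln(0.73) = 0.31471; z = 20030 × 0.31471 = 6303.6 m.

z ≈ 6300 m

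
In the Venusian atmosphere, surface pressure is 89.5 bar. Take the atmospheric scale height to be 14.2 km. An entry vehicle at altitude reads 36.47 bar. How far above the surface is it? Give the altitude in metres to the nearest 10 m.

Invert the barometric formula: z = H ln(P₀/P).
P₀/P = 89.5/36.47 = 2.4541; ln(2.4541) = 0.89776.
z = 14200 × 0.89776 = 12748 m.

z ≈ 12750 m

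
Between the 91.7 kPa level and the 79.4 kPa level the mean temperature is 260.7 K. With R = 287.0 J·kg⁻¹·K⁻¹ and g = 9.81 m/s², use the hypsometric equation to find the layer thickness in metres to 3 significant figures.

Hypsometric equation: Δz = (R T̄/g) ln(P₁/P₂).
R T̄/g = 287.0 × 260.7 / 9.81 = 7627.0 m.
ln(91.7/79.4) = ln(1.1549) = 0.14401.
Δz = 7627.0 × 0.14401 = 1098.4 m.

Δz ≈ 1100 m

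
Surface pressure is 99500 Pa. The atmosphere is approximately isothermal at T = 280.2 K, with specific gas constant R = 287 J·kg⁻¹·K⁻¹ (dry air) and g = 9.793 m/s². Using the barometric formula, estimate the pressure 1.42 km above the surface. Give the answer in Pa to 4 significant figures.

Scale height: H = RT/g = 287 × 280.2 / 9.793 = 8211.7 m.
Barometric formula: P = P₀ exp(−z/H).
z/H = 1420.0/8211.7 = 0.17292; exp(−0.17292) = 0.84120.
P = 99500 × 0.84120 = 83699 Pa.

P ≈ 83700 Pa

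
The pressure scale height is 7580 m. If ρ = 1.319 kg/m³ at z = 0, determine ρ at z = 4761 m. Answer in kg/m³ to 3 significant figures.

ρ ≈ 0.704 kg/m³

In an isothermal atmosphere, density decays like pressure: ρ = ρ₀ exp(−z/H).
z/H = 4761.0/7580.0 = 0.62810; exp(−0.62810) = 0.53360.
ρ = 1.319 × 0.53360 = 0.70382 kg/m³.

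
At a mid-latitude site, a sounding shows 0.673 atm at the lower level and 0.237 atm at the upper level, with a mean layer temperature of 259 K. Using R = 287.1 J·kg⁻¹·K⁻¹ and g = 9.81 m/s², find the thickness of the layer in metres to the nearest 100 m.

Δz ≈ 7900 m

Hypsometric equation: Δz = (R T̄/g) ln(P₁/P₂).
R T̄/g = 287.1 × 259 / 9.81 = 7579.9 m.
ln(0.673/0.237) = ln(2.8397) = 1.0437.
Δz = 7579.9 × 1.0437 = 7911.1 m.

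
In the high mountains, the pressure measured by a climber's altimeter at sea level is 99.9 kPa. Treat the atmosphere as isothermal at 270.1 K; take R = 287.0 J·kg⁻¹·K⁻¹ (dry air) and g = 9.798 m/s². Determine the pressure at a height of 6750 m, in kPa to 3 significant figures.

P ≈ 42.6 kPa

Scale height: H = RT/g = 287.0 × 270.1 / 9.798 = 7911.7 m.
Barometric formula: P = P₀ exp(−z/H).
z/H = 6750.0/7911.7 = 0.85317; exp(−0.85317) = 0.42606.
P = 99.9 × 0.42606 = 42.563 kPa.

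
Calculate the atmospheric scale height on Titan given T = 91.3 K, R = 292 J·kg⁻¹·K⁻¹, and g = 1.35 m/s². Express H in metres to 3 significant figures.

H ≈ 19700 m

The scale height of an isothermal atmosphere is H = RT/g.
H = 292 × 91.3 / 1.35 = 26660/1.35 = 19748 m.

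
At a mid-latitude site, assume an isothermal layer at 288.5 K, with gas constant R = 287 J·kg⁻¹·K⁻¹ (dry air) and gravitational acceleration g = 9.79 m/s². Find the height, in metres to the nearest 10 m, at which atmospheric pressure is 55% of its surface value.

z ≈ 5060 m

Scale height: H = RT/g = 287 × 288.5 / 9.79 = 8457.6 m.
Set P/P₀ = exp(−z/H) = 0.55, so z = −H ln(0.55).
−ln(0.55) = 0.59784; z = 8457.6 × 0.59784 = 5056.3 m.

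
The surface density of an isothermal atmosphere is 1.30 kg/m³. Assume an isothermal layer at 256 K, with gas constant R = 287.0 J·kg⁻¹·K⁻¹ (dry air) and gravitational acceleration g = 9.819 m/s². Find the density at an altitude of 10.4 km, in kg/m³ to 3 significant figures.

ρ ≈ 0.324 kg/m³

Scale height: H = RT/g = 287.0 × 256 / 9.819 = 7482.6 m.
In an isothermal atmosphere, density decays like pressure: ρ = ρ₀ exp(−z/H).
z/H = 10400/7482.6 = 1.3899; exp(−1.3899) = 0.24910.
ρ = 1.30 × 0.24910 = 0.32383 kg/m³.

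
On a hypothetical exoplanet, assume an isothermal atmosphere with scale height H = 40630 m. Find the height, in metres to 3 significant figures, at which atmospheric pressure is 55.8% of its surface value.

z ≈ 23700 m

Set P/P₀ = exp(−z/H) = 0.558, so z = −H ln(0.558).
−ln(0.558) = 0.58340; z = 40630 × 0.58340 = 23704 m.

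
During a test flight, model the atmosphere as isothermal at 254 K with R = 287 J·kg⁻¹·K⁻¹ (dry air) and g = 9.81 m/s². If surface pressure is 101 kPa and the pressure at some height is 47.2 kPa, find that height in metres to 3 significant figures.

Scale height: H = RT/g = 287 × 254 / 9.81 = 7431.0 m.
Invert the barometric formula: z = H ln(P₀/P).
P₀/P = 101/47.2 = 2.1398; ln(2.1398) = 0.76071.
z = 7431.0 × 0.76071 = 5652.8 m.

z ≈ 5650 m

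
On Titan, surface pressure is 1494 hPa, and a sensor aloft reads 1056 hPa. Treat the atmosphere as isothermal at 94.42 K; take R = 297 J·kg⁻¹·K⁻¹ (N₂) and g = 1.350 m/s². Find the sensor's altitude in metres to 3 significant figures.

Scale height: H = RT/g = 297 × 94.42 / 1.350 = 20772 m.
Invert the barometric formula: z = H ln(P₀/P).
P₀/P = 1494/1056 = 1.4148; ln(1.4148) = 0.34699.
z = 20772 × 0.34699 = 7207.7 m.

z ≈ 7210 m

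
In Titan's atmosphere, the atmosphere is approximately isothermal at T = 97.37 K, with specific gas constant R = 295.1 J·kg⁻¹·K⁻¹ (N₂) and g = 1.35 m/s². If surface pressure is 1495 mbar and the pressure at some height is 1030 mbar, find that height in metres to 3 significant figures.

Scale height: H = RT/g = 295.1 × 97.37 / 1.35 = 21284 m.
Invert the barometric formula: z = H ln(P₀/P).
P₀/P = 1495/1030 = 1.4515; ln(1.4515) = 0.37260.
z = 21284 × 0.37260 = 7930.4 m.

z ≈ 7930 m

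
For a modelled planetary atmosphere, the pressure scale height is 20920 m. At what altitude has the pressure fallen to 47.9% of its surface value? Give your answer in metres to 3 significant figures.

z ≈ 15400 m

Set P/P₀ = exp(−z/H) = 0.479, so z = −H ln(0.479).
−ln(0.479) = 0.73605; z = 20920 × 0.73605 = 15398 m.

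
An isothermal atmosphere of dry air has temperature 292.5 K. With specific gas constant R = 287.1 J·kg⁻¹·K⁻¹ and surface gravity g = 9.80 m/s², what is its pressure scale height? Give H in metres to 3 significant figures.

H ≈ 8570 m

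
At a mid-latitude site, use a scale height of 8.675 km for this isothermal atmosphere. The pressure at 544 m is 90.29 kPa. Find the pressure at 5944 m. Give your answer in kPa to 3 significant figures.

Between two levels, P₂ = P₁ exp(−Δz/H) with Δz = z₂ − z₁.
Δz = 5944.0 − 544.00 = 5400.0 m; Δz/H = 5400.0/8675.0 = 0.62248.
P₂ = 90.29 × exp(−0.62248) = 90.29 × 0.53661 = 48.451 kPa.

P ≈ 48.5 kPa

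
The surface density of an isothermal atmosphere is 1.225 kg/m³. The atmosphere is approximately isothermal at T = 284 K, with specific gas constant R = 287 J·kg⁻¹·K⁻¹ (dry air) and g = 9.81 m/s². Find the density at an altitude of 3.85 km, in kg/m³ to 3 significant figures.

ρ ≈ 0.771 kg/m³

Scale height: H = RT/g = 287 × 284 / 9.81 = 8308.7 m.
In an isothermal atmosphere, density decays like pressure: ρ = ρ₀ exp(−z/H).
z/H = 3850.0/8308.7 = 0.46337; exp(−0.46337) = 0.62916.
ρ = 1.225 × 0.62916 = 0.77072 kg/m³.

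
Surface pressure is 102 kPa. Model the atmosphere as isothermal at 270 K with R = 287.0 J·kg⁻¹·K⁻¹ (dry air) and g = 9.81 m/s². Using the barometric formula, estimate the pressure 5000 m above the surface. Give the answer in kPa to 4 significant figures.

Scale height: H = RT/g = 287.0 × 270 / 9.81 = 7899.1 m.
Barometric formula: P = P₀ exp(−z/H).
z/H = 5000.0/7899.1 = 0.63298; exp(−0.63298) = 0.53101.
P = 102 × 0.53101 = 54.163 kPa.

P ≈ 54.16 kPa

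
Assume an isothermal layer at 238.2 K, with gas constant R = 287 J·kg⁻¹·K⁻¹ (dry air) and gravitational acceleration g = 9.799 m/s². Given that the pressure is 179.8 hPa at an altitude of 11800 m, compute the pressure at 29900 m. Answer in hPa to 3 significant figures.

Scale height: H = RT/g = 287 × 238.2 / 9.799 = 6976.6 m.
Between two levels, P₂ = P₁ exp(−Δz/H) with Δz = z₂ − z₁.
Δz = 29900 − 11800 = 18100 m; Δz/H = 18100/6976.6 = 2.5944.
P₂ = 179.8 × exp(−2.5944) = 179.8 × 0.074691 = 13.429 hPa.

P ≈ 13.4 hPa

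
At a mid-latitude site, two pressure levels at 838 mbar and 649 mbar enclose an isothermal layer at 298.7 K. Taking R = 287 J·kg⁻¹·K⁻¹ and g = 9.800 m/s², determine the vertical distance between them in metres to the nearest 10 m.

Hypsometric equation: Δz = (R T̄/g) ln(P₁/P₂).
R T̄/g = 287 × 298.7 / 9.800 = 8747.6 m.
ln(838/649) = ln(1.2912) = 0.25557.
Δz = 8747.6 × 0.25557 = 2235.6 m.

Δz ≈ 2240 m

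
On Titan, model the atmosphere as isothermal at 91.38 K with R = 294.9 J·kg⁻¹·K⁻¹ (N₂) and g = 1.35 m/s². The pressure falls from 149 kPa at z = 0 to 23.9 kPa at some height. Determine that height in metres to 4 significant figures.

z ≈ 36530 m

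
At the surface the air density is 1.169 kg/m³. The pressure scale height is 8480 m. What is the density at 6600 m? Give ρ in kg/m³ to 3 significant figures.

In an isothermal atmosphere, density decays like pressure: ρ = ρ₀ exp(−z/H).
z/H = 6600.0/8480.0 = 0.77830; exp(−0.77830) = 0.45919.
ρ = 1.169 × 0.45919 = 0.53679 kg/m³.

ρ ≈ 0.537 kg/m³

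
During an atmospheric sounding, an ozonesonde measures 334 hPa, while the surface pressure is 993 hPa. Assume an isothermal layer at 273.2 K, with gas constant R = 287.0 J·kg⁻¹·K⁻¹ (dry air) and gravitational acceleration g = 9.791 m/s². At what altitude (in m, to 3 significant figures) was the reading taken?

Scale height: H = RT/g = 287.0 × 273.2 / 9.791 = 8008.2 m.
Invert the barometric formula: z = H ln(P₀/P).
P₀/P = 993/334 = 2.9731; ln(2.9731) = 1.0896.
z = 8008.2 × 1.0896 = 8725.7 m.

z ≈ 8730 m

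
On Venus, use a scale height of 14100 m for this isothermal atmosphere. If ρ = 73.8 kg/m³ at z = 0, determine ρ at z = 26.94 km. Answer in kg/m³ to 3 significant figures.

In an isothermal atmosphere, density decays like pressure: ρ = ρ₀ exp(−z/H).
z/H = 26940/14100 = 1.9106; exp(−1.9106) = 0.14799.
ρ = 73.8 × 0.14799 = 10.922 kg/m³.

ρ ≈ 10.9 kg/m³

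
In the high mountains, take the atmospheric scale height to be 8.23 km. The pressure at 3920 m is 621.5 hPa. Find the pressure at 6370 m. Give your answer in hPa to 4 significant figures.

Between two levels, P₂ = P₁ exp(−Δz/H) with Δz = z₂ − z₁.
Δz = 6370.0 − 3920.0 = 2450.0 m; Δz/H = 2450.0/8230.0 = 0.29769.
P₂ = 621.5 × exp(−0.29769) = 621.5 × 0.74253 = 461.48 hPa.

P ≈ 461.5 hPa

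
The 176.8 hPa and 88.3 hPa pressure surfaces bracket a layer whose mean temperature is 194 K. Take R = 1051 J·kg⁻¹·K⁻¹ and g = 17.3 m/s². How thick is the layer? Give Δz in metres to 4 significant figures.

Hypsometric equation: Δz = (R T̄/g) ln(P₁/P₂).
R T̄/g = 1051 × 194 / 17.3 = 11786 m.
ln(176.8/88.3) = ln(2.0023) = 0.69430.
Δz = 11786 × 0.69430 = 8183.0 m.

Δz ≈ 8183 m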